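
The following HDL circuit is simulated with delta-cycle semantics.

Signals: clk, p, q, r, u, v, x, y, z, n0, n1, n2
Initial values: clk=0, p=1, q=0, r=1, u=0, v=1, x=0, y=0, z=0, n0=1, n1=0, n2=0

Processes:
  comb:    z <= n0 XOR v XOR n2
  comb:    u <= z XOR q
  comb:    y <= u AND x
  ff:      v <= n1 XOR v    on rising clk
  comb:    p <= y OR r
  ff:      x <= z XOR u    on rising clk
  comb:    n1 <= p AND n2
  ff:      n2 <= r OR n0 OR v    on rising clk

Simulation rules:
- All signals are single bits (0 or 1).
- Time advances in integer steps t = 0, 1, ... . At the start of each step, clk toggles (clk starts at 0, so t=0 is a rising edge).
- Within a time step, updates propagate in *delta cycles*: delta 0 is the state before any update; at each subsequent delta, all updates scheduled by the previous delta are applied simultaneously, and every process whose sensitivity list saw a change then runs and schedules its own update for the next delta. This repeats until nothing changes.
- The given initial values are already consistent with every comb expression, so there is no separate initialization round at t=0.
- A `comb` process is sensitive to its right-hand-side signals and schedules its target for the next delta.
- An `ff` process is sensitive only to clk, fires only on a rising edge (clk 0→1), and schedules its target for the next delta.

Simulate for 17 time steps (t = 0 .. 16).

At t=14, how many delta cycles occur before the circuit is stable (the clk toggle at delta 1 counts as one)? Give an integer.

t0.Δ0 n2=0 y=0 q=0 u=0 clk=0 p=1 n1=0 z=0 r=1 v=1 x=0 n0=1
t0.Δ1 n2=0 y=0 q=0 u=0 clk=1 p=1 n1=0 z=0 r=1 v=1 x=0 n0=1
t0.Δ2 n2=1 y=0 q=0 u=0 clk=1 p=1 n1=0 z=0 r=1 v=1 x=0 n0=1
t0.Δ3 n2=1 y=0 q=0 u=0 clk=1 p=1 n1=1 z=1 r=1 v=1 x=0 n0=1
t0.Δ4 n2=1 y=0 q=0 u=1 clk=1 p=1 n1=1 z=1 r=1 v=1 x=0 n0=1
t1.Δ0 n2=1 y=0 q=0 u=1 clk=1 p=1 n1=1 z=1 r=1 v=1 x=0 n0=1
t1.Δ1 n2=1 y=0 q=0 u=1 clk=0 p=1 n1=1 z=1 r=1 v=1 x=0 n0=1
t2.Δ0 n2=1 y=0 q=0 u=1 clk=0 p=1 n1=1 z=1 r=1 v=1 x=0 n0=1
t2.Δ1 n2=1 y=0 q=0 u=1 clk=1 p=1 n1=1 z=1 r=1 v=1 x=0 n0=1
t2.Δ2 n2=1 y=0 q=0 u=1 clk=1 p=1 n1=1 z=1 r=1 v=0 x=0 n0=1
t2.Δ3 n2=1 y=0 q=0 u=1 clk=1 p=1 n1=1 z=0 r=1 v=0 x=0 n0=1
t2.Δ4 n2=1 y=0 q=0 u=0 clk=1 p=1 n1=1 z=0 r=1 v=0 x=0 n0=1
t3.Δ0 n2=1 y=0 q=0 u=0 clk=1 p=1 n1=1 z=0 r=1 v=0 x=0 n0=1
t3.Δ1 n2=1 y=0 q=0 u=0 clk=0 p=1 n1=1 z=0 r=1 v=0 x=0 n0=1
t4.Δ0 n2=1 y=0 q=0 u=0 clk=0 p=1 n1=1 z=0 r=1 v=0 x=0 n0=1
t4.Δ1 n2=1 y=0 q=0 u=0 clk=1 p=1 n1=1 z=0 r=1 v=0 x=0 n0=1
t4.Δ2 n2=1 y=0 q=0 u=0 clk=1 p=1 n1=1 z=0 r=1 v=1 x=0 n0=1
t4.Δ3 n2=1 y=0 q=0 u=0 clk=1 p=1 n1=1 z=1 r=1 v=1 x=0 n0=1
t4.Δ4 n2=1 y=0 q=0 u=1 clk=1 p=1 n1=1 z=1 r=1 v=1 x=0 n0=1
t5.Δ0 n2=1 y=0 q=0 u=1 clk=1 p=1 n1=1 z=1 r=1 v=1 x=0 n0=1
t5.Δ1 n2=1 y=0 q=0 u=1 clk=0 p=1 n1=1 z=1 r=1 v=1 x=0 n0=1
t6.Δ0 n2=1 y=0 q=0 u=1 clk=0 p=1 n1=1 z=1 r=1 v=1 x=0 n0=1
t6.Δ1 n2=1 y=0 q=0 u=1 clk=1 p=1 n1=1 z=1 r=1 v=1 x=0 n0=1
t6.Δ2 n2=1 y=0 q=0 u=1 clk=1 p=1 n1=1 z=1 r=1 v=0 x=0 n0=1
t6.Δ3 n2=1 y=0 q=0 u=1 clk=1 p=1 n1=1 z=0 r=1 v=0 x=0 n0=1
t6.Δ4 n2=1 y=0 q=0 u=0 clk=1 p=1 n1=1 z=0 r=1 v=0 x=0 n0=1
t7.Δ0 n2=1 y=0 q=0 u=0 clk=1 p=1 n1=1 z=0 r=1 v=0 x=0 n0=1
t7.Δ1 n2=1 y=0 q=0 u=0 clk=0 p=1 n1=1 z=0 r=1 v=0 x=0 n0=1
t8.Δ0 n2=1 y=0 q=0 u=0 clk=0 p=1 n1=1 z=0 r=1 v=0 x=0 n0=1
t8.Δ1 n2=1 y=0 q=0 u=0 clk=1 p=1 n1=1 z=0 r=1 v=0 x=0 n0=1
t8.Δ2 n2=1 y=0 q=0 u=0 clk=1 p=1 n1=1 z=0 r=1 v=1 x=0 n0=1
t8.Δ3 n2=1 y=0 q=0 u=0 clk=1 p=1 n1=1 z=1 r=1 v=1 x=0 n0=1
t8.Δ4 n2=1 y=0 q=0 u=1 clk=1 p=1 n1=1 z=1 r=1 v=1 x=0 n0=1
t9.Δ0 n2=1 y=0 q=0 u=1 clk=1 p=1 n1=1 z=1 r=1 v=1 x=0 n0=1
t9.Δ1 n2=1 y=0 q=0 u=1 clk=0 p=1 n1=1 z=1 r=1 v=1 x=0 n0=1
t10.Δ0 n2=1 y=0 q=0 u=1 clk=0 p=1 n1=1 z=1 r=1 v=1 x=0 n0=1
t10.Δ1 n2=1 y=0 q=0 u=1 clk=1 p=1 n1=1 z=1 r=1 v=1 x=0 n0=1
t10.Δ2 n2=1 y=0 q=0 u=1 clk=1 p=1 n1=1 z=1 r=1 v=0 x=0 n0=1
t10.Δ3 n2=1 y=0 q=0 u=1 clk=1 p=1 n1=1 z=0 r=1 v=0 x=0 n0=1
t10.Δ4 n2=1 y=0 q=0 u=0 clk=1 p=1 n1=1 z=0 r=1 v=0 x=0 n0=1
t11.Δ0 n2=1 y=0 q=0 u=0 clk=1 p=1 n1=1 z=0 r=1 v=0 x=0 n0=1
t11.Δ1 n2=1 y=0 q=0 u=0 clk=0 p=1 n1=1 z=0 r=1 v=0 x=0 n0=1
t12.Δ0 n2=1 y=0 q=0 u=0 clk=0 p=1 n1=1 z=0 r=1 v=0 x=0 n0=1
t12.Δ1 n2=1 y=0 q=0 u=0 clk=1 p=1 n1=1 z=0 r=1 v=0 x=0 n0=1
t12.Δ2 n2=1 y=0 q=0 u=0 clk=1 p=1 n1=1 z=0 r=1 v=1 x=0 n0=1
t12.Δ3 n2=1 y=0 q=0 u=0 clk=1 p=1 n1=1 z=1 r=1 v=1 x=0 n0=1
t12.Δ4 n2=1 y=0 q=0 u=1 clk=1 p=1 n1=1 z=1 r=1 v=1 x=0 n0=1
t13.Δ0 n2=1 y=0 q=0 u=1 clk=1 p=1 n1=1 z=1 r=1 v=1 x=0 n0=1
t13.Δ1 n2=1 y=0 q=0 u=1 clk=0 p=1 n1=1 z=1 r=1 v=1 x=0 n0=1
t14.Δ0 n2=1 y=0 q=0 u=1 clk=0 p=1 n1=1 z=1 r=1 v=1 x=0 n0=1
t14.Δ1 n2=1 y=0 q=0 u=1 clk=1 p=1 n1=1 z=1 r=1 v=1 x=0 n0=1
t14.Δ2 n2=1 y=0 q=0 u=1 clk=1 p=1 n1=1 z=1 r=1 v=0 x=0 n0=1
t14.Δ3 n2=1 y=0 q=0 u=1 clk=1 p=1 n1=1 z=0 r=1 v=0 x=0 n0=1
t14.Δ4 n2=1 y=0 q=0 u=0 clk=1 p=1 n1=1 z=0 r=1 v=0 x=0 n0=1
t15.Δ0 n2=1 y=0 q=0 u=0 clk=1 p=1 n1=1 z=0 r=1 v=0 x=0 n0=1
t15.Δ1 n2=1 y=0 q=0 u=0 clk=0 p=1 n1=1 z=0 r=1 v=0 x=0 n0=1
t16.Δ0 n2=1 y=0 q=0 u=0 clk=0 p=1 n1=1 z=0 r=1 v=0 x=0 n0=1
t16.Δ1 n2=1 y=0 q=0 u=0 clk=1 p=1 n1=1 z=0 r=1 v=0 x=0 n0=1
t16.Δ2 n2=1 y=0 q=0 u=0 clk=1 p=1 n1=1 z=0 r=1 v=1 x=0 n0=1
t16.Δ3 n2=1 y=0 q=0 u=0 clk=1 p=1 n1=1 z=1 r=1 v=1 x=0 n0=1
t16.Δ4 n2=1 y=0 q=0 u=1 clk=1 p=1 n1=1 z=1 r=1 v=1 x=0 n0=1

4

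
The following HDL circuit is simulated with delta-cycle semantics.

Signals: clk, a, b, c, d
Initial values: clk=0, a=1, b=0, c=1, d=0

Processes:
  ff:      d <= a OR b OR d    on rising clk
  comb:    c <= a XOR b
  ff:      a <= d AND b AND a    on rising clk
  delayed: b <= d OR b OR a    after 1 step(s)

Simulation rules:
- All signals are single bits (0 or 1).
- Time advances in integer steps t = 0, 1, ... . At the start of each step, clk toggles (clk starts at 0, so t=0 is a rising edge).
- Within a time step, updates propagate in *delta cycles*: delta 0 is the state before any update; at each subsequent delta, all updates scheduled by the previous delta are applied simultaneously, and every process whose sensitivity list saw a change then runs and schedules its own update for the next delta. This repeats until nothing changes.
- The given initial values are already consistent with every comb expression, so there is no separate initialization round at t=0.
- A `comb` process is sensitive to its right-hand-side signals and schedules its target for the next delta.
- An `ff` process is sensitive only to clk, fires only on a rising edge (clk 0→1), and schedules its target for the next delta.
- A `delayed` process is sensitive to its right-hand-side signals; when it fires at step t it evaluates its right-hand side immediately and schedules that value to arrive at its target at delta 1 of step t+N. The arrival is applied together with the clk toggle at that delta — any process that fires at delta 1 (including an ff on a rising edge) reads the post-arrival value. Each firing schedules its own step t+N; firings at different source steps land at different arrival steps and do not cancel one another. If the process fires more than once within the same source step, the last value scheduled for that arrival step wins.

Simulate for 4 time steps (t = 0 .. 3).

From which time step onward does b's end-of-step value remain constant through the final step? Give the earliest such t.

[bits: d,c,a,b,clk]
t=0: Δ0=01100 Δ1=01101 Δ2=11001 Δ3=10001 | 3Δ
t=1: Δ0=10001 Δ1=10010 Δ2=11010 | 2Δ
t=2: Δ0=11010 Δ1=11011 | 1Δ
t=3: Δ0=11011 Δ1=11010 | 1Δ

1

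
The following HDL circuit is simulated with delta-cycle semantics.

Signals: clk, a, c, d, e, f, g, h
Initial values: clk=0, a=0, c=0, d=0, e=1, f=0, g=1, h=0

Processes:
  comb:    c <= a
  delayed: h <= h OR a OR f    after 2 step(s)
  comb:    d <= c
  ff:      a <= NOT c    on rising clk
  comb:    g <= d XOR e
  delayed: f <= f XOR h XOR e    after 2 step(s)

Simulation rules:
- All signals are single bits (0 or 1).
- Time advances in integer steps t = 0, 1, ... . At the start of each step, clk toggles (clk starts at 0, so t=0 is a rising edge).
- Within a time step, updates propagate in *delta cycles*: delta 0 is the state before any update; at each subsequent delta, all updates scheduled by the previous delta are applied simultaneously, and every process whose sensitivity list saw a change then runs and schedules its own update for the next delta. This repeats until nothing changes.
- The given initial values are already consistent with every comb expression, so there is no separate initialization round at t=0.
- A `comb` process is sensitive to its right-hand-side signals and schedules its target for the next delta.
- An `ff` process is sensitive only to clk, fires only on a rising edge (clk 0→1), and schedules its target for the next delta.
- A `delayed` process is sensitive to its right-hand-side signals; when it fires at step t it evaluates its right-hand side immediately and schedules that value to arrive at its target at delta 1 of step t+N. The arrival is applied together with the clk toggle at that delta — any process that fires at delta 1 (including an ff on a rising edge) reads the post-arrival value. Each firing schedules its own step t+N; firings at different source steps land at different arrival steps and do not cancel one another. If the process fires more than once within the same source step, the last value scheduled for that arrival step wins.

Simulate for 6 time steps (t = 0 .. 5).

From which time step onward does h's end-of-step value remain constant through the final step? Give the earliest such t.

2

t=0 Δ0: g=1 d=0 f=0 clk=0 a=0 c=0 h=0 e=1
  Δ1: clk:0→1
  Δ2: a:0→1
  Δ3: c:0→1
  Δ4: d:0→1
  Δ5: g:1→0
  (5Δ to stable)
t=1 Δ0: g=0 d=1 f=0 clk=1 a=1 c=1 h=0 e=1
  Δ1: clk:1→0
  (1Δ to stable)
t=2 Δ0: g=0 d=1 f=0 clk=0 a=1 c=1 h=0 e=1
  Δ1: clk:0→1, h:0→1
  Δ2: a:1→0
  Δ3: c:1→0
  Δ4: d:1→0
  Δ5: g:0→1
  (5Δ to stable)
t=3 Δ0: g=1 d=0 f=0 clk=1 a=0 c=0 h=1 e=1
  Δ1: clk:1→0
  (1Δ to stable)
t=4 Δ0: g=1 d=0 f=0 clk=0 a=0 c=0 h=1 e=1
  Δ1: clk:0→1
  Δ2: a:0→1
  Δ3: c:0→1
  Δ4: d:0→1
  Δ5: g:1→0
  (5Δ to stable)
t=5 Δ0: g=0 d=1 f=0 clk=1 a=1 c=1 h=1 e=1
  Δ1: clk:1→0
  (1Δ to stable)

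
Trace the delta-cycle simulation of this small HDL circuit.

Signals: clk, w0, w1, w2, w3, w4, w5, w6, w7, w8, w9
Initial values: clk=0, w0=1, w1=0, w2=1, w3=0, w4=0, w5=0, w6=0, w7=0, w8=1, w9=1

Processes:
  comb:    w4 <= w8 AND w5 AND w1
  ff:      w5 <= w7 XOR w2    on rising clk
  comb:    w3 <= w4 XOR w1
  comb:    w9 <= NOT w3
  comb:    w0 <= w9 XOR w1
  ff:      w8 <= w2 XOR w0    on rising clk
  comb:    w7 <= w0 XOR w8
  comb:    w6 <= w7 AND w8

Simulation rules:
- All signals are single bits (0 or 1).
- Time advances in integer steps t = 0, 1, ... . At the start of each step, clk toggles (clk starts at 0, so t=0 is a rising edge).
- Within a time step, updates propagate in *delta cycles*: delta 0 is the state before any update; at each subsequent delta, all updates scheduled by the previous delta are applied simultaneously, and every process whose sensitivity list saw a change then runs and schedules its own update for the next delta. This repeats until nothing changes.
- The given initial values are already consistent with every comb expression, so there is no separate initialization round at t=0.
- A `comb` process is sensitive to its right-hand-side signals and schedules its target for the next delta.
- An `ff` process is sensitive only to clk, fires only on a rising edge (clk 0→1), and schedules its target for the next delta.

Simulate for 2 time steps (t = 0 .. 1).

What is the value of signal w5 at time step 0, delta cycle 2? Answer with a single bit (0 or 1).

1

t0.Δ0 w6=0 w4=0 clk=0 w0=1 w8=1 w7=0 w5=0 w2=1 w3=0 w9=1 w1=0
t0.Δ1 w6=0 w4=0 clk=1 w0=1 w8=1 w7=0 w5=0 w2=1 w3=0 w9=1 w1=0
t0.Δ2 w6=0 w4=0 clk=1 w0=1 w8=0 w7=0 w5=1 w2=1 w3=0 w9=1 w1=0
t0.Δ3 w6=0 w4=0 clk=1 w0=1 w8=0 w7=1 w5=1 w2=1 w3=0 w9=1 w1=0
t1.Δ0 w6=0 w4=0 clk=1 w0=1 w8=0 w7=1 w5=1 w2=1 w3=0 w9=1 w1=0
t1.Δ1 w6=0 w4=0 clk=0 w0=1 w8=0 w7=1 w5=1 w2=1 w3=0 w9=1 w1=0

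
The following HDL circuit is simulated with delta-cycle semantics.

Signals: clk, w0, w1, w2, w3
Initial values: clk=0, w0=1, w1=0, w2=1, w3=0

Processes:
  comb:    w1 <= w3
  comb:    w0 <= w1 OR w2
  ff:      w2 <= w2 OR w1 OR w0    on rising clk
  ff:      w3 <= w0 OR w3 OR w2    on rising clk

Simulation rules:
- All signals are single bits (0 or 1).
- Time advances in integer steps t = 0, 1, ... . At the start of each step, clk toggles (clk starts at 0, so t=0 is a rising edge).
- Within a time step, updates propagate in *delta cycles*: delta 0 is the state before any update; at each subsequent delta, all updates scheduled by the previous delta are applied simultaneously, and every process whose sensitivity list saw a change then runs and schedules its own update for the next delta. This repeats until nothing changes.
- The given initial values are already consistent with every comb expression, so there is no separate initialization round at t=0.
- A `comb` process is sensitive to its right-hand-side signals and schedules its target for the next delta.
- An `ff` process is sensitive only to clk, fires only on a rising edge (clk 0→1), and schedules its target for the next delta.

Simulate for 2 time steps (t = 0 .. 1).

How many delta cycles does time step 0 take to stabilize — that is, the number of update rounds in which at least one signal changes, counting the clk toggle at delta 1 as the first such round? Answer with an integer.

3

t=0 Δ0: w0=1 w2=1 w1=0 clk=0 w3=0
  Δ1: clk:0→1
  Δ2: w3:0→1
  Δ3: w1:0→1
  (3Δ to stable)
t=1 Δ0: w0=1 w2=1 w1=1 clk=1 w3=1
  Δ1: clk:1→0
  (1Δ to stable)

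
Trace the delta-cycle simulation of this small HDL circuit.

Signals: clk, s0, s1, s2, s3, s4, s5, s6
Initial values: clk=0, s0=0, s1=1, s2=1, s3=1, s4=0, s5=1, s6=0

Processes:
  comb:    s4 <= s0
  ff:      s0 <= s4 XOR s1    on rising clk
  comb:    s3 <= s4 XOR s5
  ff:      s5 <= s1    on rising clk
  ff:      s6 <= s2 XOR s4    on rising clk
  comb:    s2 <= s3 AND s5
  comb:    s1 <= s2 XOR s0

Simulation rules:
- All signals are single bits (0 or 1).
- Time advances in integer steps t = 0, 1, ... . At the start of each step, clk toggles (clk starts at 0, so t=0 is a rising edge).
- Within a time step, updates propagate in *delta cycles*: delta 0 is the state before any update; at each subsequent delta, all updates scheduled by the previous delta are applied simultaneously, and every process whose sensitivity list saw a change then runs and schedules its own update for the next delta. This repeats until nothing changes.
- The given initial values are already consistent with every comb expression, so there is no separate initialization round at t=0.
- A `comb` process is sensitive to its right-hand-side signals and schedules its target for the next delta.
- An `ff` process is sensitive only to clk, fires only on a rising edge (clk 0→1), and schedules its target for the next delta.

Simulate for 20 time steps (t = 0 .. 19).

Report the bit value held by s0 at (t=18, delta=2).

t=0 Δ0: s6=0 s5=1 s4=0 s3=1 clk=0 s0=0 s2=1 s1=1
  Δ1: clk:0→1
  Δ2: s6:0→1, s0:0→1
  Δ3: s4:0→1, s1:1→0
  Δ4: s3:1→0
  Δ5: s2:1→0
  Δ6: s1:0→1
  (6Δ to stable)
t=1 Δ0: s6=1 s5=1 s4=1 s3=0 clk=1 s0=1 s2=0 s1=1
  Δ1: clk:1→0
  (1Δ to stable)
t=2 Δ0: s6=1 s5=1 s4=1 s3=0 clk=0 s0=1 s2=0 s1=1
  Δ1: clk:0→1
  Δ2: s0:1→0
  Δ3: s4:1→0, s1:1→0
  Δ4: s3:0→1
  Δ5: s2:0→1
  Δ6: s1:0→1
  (6Δ to stable)
t=3 Δ0: s6=1 s5=1 s4=0 s3=1 clk=1 s0=0 s2=1 s1=1
  Δ1: clk:1→0
  (1Δ to stable)
t=4 Δ0: s6=1 s5=1 s4=0 s3=1 clk=0 s0=0 s2=1 s1=1
  Δ1: clk:0→1
  Δ2: s0:0→1
  Δ3: s4:0→1, s1:1→0
  Δ4: s3:1→0
  Δ5: s2:1→0
  Δ6: s1:0→1
  (6Δ to stable)
t=5 Δ0: s6=1 s5=1 s4=1 s3=0 clk=1 s0=1 s2=0 s1=1
  Δ1: clk:1→0
  (1Δ to stable)
t=6 Δ0: s6=1 s5=1 s4=1 s3=0 clk=0 s0=1 s2=0 s1=1
  Δ1: clk:0→1
  Δ2: s0:1→0
  Δ3: s4:1→0, s1:1→0
  Δ4: s3:0→1
  Δ5: s2:0→1
  Δ6: s1:0→1
  (6Δ to stable)
t=7 Δ0: s6=1 s5=1 s4=0 s3=1 clk=1 s0=0 s2=1 s1=1
  Δ1: clk:1→0
  (1Δ to stable)
t=8 Δ0: s6=1 s5=1 s4=0 s3=1 clk=0 s0=0 s2=1 s1=1
  Δ1: clk:0→1
  Δ2: s0:0→1
  Δ3: s4:0→1, s1:1→0
  Δ4: s3:1→0
  Δ5: s2:1→0
  Δ6: s1:0→1
  (6Δ to stable)
t=9 Δ0: s6=1 s5=1 s4=1 s3=0 clk=1 s0=1 s2=0 s1=1
  Δ1: clk:1→0
  (1Δ to stable)
t=10 Δ0: s6=1 s5=1 s4=1 s3=0 clk=0 s0=1 s2=0 s1=1
  Δ1: clk:0→1
  Δ2: s0:1→0
  Δ3: s4:1→0, s1:1→0
  Δ4: s3:0→1
  Δ5: s2:0→1
  Δ6: s1:0→1
  (6Δ to stable)
t=11 Δ0: s6=1 s5=1 s4=0 s3=1 clk=1 s0=0 s2=1 s1=1
  Δ1: clk:1→0
  (1Δ to stable)
t=12 Δ0: s6=1 s5=1 s4=0 s3=1 clk=0 s0=0 s2=1 s1=1
  Δ1: clk:0→1
  Δ2: s0:0→1
  Δ3: s4:0→1, s1:1→0
  Δ4: s3:1→0
  Δ5: s2:1→0
  Δ6: s1:0→1
  (6Δ to stable)
t=13 Δ0: s6=1 s5=1 s4=1 s3=0 clk=1 s0=1 s2=0 s1=1
  Δ1: clk:1→0
  (1Δ to stable)
t=14 Δ0: s6=1 s5=1 s4=1 s3=0 clk=0 s0=1 s2=0 s1=1
  Δ1: clk:0→1
  Δ2: s0:1→0
  Δ3: s4:1→0, s1:1→0
  Δ4: s3:0→1
  Δ5: s2:0→1
  Δ6: s1:0→1
  (6Δ to stable)
t=15 Δ0: s6=1 s5=1 s4=0 s3=1 clk=1 s0=0 s2=1 s1=1
  Δ1: clk:1→0
  (1Δ to stable)
t=16 Δ0: s6=1 s5=1 s4=0 s3=1 clk=0 s0=0 s2=1 s1=1
  Δ1: clk:0→1
  Δ2: s0:0→1
  Δ3: s4:0→1, s1:1→0
  Δ4: s3:1→0
  Δ5: s2:1→0
  Δ6: s1:0→1
  (6Δ to stable)
t=17 Δ0: s6=1 s5=1 s4=1 s3=0 clk=1 s0=1 s2=0 s1=1
  Δ1: clk:1→0
  (1Δ to stable)
t=18 Δ0: s6=1 s5=1 s4=1 s3=0 clk=0 s0=1 s2=0 s1=1
  Δ1: clk:0→1
  Δ2: s0:1→0
  Δ3: s4:1→0, s1:1→0
  Δ4: s3:0→1
  Δ5: s2:0→1
  Δ6: s1:0→1
  (6Δ to stable)
t=19 Δ0: s6=1 s5=1 s4=0 s3=1 clk=1 s0=0 s2=1 s1=1
  Δ1: clk:1→0
  (1Δ to stable)

0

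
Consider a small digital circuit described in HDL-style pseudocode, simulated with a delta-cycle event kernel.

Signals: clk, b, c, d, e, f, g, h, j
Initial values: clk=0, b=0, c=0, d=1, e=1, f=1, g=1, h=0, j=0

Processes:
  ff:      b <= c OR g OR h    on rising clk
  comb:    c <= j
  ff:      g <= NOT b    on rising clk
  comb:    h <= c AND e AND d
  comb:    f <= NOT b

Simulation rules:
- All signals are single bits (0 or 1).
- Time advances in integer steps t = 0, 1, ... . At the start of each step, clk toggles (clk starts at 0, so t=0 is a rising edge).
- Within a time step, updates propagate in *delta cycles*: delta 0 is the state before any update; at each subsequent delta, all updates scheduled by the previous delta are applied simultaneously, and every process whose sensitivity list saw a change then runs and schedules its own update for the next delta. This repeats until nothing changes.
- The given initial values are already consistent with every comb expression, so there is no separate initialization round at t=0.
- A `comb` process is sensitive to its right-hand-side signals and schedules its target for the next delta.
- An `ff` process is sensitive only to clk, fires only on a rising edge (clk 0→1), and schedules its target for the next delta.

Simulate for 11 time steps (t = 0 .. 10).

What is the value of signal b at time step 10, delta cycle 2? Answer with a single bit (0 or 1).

t=0 Δ0: c=0 e=1 d=1 j=0 f=1 clk=0 h=0 g=1 b=0
  Δ1: clk:0→1
  Δ2: b:0→1
  Δ3: f:1→0
  (3Δ to stable)
t=1 Δ0: c=0 e=1 d=1 j=0 f=0 clk=1 h=0 g=1 b=1
  Δ1: clk:1→0
  (1Δ to stable)
t=2 Δ0: c=0 e=1 d=1 j=0 f=0 clk=0 h=0 g=1 b=1
  Δ1: clk:0→1
  Δ2: g:1→0
  (2Δ to stable)
t=3 Δ0: c=0 e=1 d=1 j=0 f=0 clk=1 h=0 g=0 b=1
  Δ1: clk:1→0
  (1Δ to stable)
t=4 Δ0: c=0 e=1 d=1 j=0 f=0 clk=0 h=0 g=0 b=1
  Δ1: clk:0→1
  Δ2: b:1→0
  Δ3: f:0→1
  (3Δ to stable)
t=5 Δ0: c=0 e=1 d=1 j=0 f=1 clk=1 h=0 g=0 b=0
  Δ1: clk:1→0
  (1Δ to stable)
t=6 Δ0: c=0 e=1 d=1 j=0 f=1 clk=0 h=0 g=0 b=0
  Δ1: clk:0→1
  Δ2: g:0→1
  (2Δ to stable)
t=7 Δ0: c=0 e=1 d=1 j=0 f=1 clk=1 h=0 g=1 b=0
  Δ1: clk:1→0
  (1Δ to stable)
t=8 Δ0: c=0 e=1 d=1 j=0 f=1 clk=0 h=0 g=1 b=0
  Δ1: clk:0→1
  Δ2: b:0→1
  Δ3: f:1→0
  (3Δ to stable)
t=9 Δ0: c=0 e=1 d=1 j=0 f=0 clk=1 h=0 g=1 b=1
  Δ1: clk:1→0
  (1Δ to stable)
t=10 Δ0: c=0 e=1 d=1 j=0 f=0 clk=0 h=0 g=1 b=1
  Δ1: clk:0→1
  Δ2: g:1→0
  (2Δ to stable)

1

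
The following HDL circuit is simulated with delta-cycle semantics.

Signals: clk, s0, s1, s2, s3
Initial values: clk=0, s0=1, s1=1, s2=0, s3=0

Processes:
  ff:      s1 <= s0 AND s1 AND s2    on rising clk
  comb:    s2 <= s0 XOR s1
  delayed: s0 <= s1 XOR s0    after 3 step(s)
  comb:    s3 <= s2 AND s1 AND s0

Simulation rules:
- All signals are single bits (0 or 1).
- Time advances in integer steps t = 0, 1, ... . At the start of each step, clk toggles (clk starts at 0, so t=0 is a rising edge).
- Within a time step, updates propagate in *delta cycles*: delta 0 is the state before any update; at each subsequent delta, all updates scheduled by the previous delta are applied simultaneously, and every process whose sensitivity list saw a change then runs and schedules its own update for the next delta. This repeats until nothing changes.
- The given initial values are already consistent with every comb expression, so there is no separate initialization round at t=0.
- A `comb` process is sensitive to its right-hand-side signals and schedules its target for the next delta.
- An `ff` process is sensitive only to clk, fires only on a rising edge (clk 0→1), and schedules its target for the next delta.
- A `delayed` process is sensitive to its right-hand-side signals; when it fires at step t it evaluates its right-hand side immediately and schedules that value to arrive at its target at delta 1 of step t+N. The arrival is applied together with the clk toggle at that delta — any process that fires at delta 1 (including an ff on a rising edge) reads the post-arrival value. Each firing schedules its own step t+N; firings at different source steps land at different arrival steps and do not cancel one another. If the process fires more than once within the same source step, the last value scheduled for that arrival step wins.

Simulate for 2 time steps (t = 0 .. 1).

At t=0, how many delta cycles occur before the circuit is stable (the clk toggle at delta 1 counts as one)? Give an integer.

3

[bits: s2,s3,clk,s0,s1]
t=0: Δ0=00011 Δ1=00111 Δ2=00110 Δ3=10110 | 3Δ
t=1: Δ0=10110 Δ1=10010 | 1Δ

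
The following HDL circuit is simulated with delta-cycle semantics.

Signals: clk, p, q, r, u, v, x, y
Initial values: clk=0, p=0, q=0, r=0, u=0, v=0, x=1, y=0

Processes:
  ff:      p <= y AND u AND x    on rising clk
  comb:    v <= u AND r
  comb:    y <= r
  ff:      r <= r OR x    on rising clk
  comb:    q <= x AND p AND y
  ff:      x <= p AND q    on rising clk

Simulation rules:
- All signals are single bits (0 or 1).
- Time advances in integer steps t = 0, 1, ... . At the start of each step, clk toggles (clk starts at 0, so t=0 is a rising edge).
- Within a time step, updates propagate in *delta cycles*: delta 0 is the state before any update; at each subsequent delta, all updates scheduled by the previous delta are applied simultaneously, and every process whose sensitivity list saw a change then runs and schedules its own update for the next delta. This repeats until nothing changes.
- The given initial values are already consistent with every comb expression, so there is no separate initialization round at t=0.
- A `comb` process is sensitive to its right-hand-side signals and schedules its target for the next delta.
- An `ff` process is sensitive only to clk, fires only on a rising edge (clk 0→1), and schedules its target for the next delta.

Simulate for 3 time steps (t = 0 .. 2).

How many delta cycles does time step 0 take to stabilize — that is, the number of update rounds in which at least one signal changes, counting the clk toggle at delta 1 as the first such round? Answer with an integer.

3

[bits: y,x,p,r,clk,q,v,u]
t=0: Δ0=01000000 Δ1=01001000 Δ2=00011000 Δ3=10011000 | 3Δ
t=1: Δ0=10011000 Δ1=10010000 | 1Δ
t=2: Δ0=10010000 Δ1=10011000 | 1Δ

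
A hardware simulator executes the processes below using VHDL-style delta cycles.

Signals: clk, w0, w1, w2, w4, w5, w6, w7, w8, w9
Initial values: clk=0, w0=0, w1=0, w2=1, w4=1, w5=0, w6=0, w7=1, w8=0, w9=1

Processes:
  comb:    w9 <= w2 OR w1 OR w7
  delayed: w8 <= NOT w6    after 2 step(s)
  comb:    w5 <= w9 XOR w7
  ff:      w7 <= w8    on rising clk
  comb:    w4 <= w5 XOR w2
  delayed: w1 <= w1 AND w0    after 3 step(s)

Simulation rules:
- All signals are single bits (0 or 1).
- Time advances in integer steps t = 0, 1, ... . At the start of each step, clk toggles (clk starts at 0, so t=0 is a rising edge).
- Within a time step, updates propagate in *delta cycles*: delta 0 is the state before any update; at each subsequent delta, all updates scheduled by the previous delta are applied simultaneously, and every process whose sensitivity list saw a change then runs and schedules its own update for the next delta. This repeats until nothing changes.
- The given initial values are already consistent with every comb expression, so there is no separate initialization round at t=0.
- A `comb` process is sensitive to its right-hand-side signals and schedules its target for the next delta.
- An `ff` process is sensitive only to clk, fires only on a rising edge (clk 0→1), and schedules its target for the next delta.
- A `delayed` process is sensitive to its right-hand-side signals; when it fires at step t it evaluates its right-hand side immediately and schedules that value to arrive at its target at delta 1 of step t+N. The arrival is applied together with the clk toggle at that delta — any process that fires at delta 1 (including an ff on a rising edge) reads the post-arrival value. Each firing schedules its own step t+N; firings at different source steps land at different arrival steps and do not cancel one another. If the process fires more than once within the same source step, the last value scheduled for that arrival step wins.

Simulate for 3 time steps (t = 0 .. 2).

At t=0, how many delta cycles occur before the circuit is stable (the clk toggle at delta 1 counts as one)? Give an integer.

4

t0.Δ0 w0=0 w5=0 w2=1 w9=1 clk=0 w8=0 w7=1 w4=1 w1=0 w6=0
t0.Δ1 w0=0 w5=0 w2=1 w9=1 clk=1 w8=0 w7=1 w4=1 w1=0 w6=0
t0.Δ2 w0=0 w5=0 w2=1 w9=1 clk=1 w8=0 w7=0 w4=1 w1=0 w6=0
t0.Δ3 w0=0 w5=1 w2=1 w9=1 clk=1 w8=0 w7=0 w4=1 w1=0 w6=0
t0.Δ4 w0=0 w5=1 w2=1 w9=1 clk=1 w8=0 w7=0 w4=0 w1=0 w6=0
t1.Δ0 w0=0 w5=1 w2=1 w9=1 clk=1 w8=0 w7=0 w4=0 w1=0 w6=0
t1.Δ1 w0=0 w5=1 w2=1 w9=1 clk=0 w8=0 w7=0 w4=0 w1=0 w6=0
t2.Δ0 w0=0 w5=1 w2=1 w9=1 clk=0 w8=0 w7=0 w4=0 w1=0 w6=0
t2.Δ1 w0=0 w5=1 w2=1 w9=1 clk=1 w8=0 w7=0 w4=0 w1=0 w6=0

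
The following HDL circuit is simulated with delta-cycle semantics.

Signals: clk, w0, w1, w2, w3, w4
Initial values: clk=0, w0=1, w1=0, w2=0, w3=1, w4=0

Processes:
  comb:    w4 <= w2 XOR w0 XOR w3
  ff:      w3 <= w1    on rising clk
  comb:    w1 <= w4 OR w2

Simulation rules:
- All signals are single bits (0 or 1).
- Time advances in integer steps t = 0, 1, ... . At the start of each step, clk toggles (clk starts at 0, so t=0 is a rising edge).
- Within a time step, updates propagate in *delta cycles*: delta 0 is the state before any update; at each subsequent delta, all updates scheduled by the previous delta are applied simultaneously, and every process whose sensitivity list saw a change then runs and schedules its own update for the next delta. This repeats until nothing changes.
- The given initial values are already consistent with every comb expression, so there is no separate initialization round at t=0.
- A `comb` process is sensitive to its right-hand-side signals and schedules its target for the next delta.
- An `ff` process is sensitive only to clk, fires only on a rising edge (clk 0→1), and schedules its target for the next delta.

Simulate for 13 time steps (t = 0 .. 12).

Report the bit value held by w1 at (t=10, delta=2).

t=0 Δ0: w1=0 clk=0 w4=0 w3=1 w0=1 w2=0
  Δ1: clk:0→1
  Δ2: w3:1→0
  Δ3: w4:0→1
  Δ4: w1:0→1
  (4Δ to stable)
t=1 Δ0: w1=1 clk=1 w4=1 w3=0 w0=1 w2=0
  Δ1: clk:1→0
  (1Δ to stable)
t=2 Δ0: w1=1 clk=0 w4=1 w3=0 w0=1 w2=0
  Δ1: clk:0→1
  Δ2: w3:0→1
  Δ3: w4:1→0
  Δ4: w1:1→0
  (4Δ to stable)
t=3 Δ0: w1=0 clk=1 w4=0 w3=1 w0=1 w2=0
  Δ1: clk:1→0
  (1Δ to stable)
t=4 Δ0: w1=0 clk=0 w4=0 w3=1 w0=1 w2=0
  Δ1: clk:0→1
  Δ2: w3:1→0
  Δ3: w4:0→1
  Δ4: w1:0→1
  (4Δ to stable)
t=5 Δ0: w1=1 clk=1 w4=1 w3=0 w0=1 w2=0
  Δ1: clk:1→0
  (1Δ to stable)
t=6 Δ0: w1=1 clk=0 w4=1 w3=0 w0=1 w2=0
  Δ1: clk:0→1
  Δ2: w3:0→1
  Δ3: w4:1→0
  Δ4: w1:1→0
  (4Δ to stable)
t=7 Δ0: w1=0 clk=1 w4=0 w3=1 w0=1 w2=0
  Δ1: clk:1→0
  (1Δ to stable)
t=8 Δ0: w1=0 clk=0 w4=0 w3=1 w0=1 w2=0
  Δ1: clk:0→1
  Δ2: w3:1→0
  Δ3: w4:0→1
  Δ4: w1:0→1
  (4Δ to stable)
t=9 Δ0: w1=1 clk=1 w4=1 w3=0 w0=1 w2=0
  Δ1: clk:1→0
  (1Δ to stable)
t=10 Δ0: w1=1 clk=0 w4=1 w3=0 w0=1 w2=0
  Δ1: clk:0→1
  Δ2: w3:0→1
  Δ3: w4:1→0
  Δ4: w1:1→0
  (4Δ to stable)
t=11 Δ0: w1=0 clk=1 w4=0 w3=1 w0=1 w2=0
  Δ1: clk:1→0
  (1Δ to stable)
t=12 Δ0: w1=0 clk=0 w4=0 w3=1 w0=1 w2=0
  Δ1: clk:0→1
  Δ2: w3:1→0
  Δ3: w4:0→1
  Δ4: w1:0→1
  (4Δ to stable)

1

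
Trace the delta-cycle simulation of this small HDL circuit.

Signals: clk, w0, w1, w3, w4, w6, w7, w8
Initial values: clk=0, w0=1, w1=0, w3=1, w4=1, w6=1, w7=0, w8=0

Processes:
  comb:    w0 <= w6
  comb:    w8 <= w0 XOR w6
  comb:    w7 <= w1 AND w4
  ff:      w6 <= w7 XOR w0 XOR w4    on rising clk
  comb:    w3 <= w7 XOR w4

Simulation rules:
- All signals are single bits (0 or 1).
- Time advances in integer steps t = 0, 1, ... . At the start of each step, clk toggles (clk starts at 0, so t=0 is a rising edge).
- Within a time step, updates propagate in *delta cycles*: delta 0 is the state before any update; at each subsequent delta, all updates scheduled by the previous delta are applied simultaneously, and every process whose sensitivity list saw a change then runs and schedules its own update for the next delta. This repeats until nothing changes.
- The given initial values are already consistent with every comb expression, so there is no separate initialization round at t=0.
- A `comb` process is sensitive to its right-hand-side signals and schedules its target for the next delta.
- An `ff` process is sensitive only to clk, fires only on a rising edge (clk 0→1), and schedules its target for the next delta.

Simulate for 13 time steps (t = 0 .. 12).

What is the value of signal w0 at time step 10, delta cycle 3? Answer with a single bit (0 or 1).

t=0 Δ0: w7=0 w4=1 w6=1 w8=0 clk=0 w1=0 w3=1 w0=1
  Δ1: clk:0→1
  Δ2: w6:1→0
  Δ3: w8:0→1, w0:1→0
  Δ4: w8:1→0
  (4Δ to stable)
t=1 Δ0: w7=0 w4=1 w6=0 w8=0 clk=1 w1=0 w3=1 w0=0
  Δ1: clk:1→0
  (1Δ to stable)
t=2 Δ0: w7=0 w4=1 w6=0 w8=0 clk=0 w1=0 w3=1 w0=0
  Δ1: clk:0→1
  Δ2: w6:0→1
  Δ3: w8:0→1, w0:0→1
  Δ4: w8:1→0
  (4Δ to stable)
t=3 Δ0: w7=0 w4=1 w6=1 w8=0 clk=1 w1=0 w3=1 w0=1
  Δ1: clk:1→0
  (1Δ to stable)
t=4 Δ0: w7=0 w4=1 w6=1 w8=0 clk=0 w1=0 w3=1 w0=1
  Δ1: clk:0→1
  Δ2: w6:1→0
  Δ3: w8:0→1, w0:1→0
  Δ4: w8:1→0
  (4Δ to stable)
t=5 Δ0: w7=0 w4=1 w6=0 w8=0 clk=1 w1=0 w3=1 w0=0
  Δ1: clk:1→0
  (1Δ to stable)
t=6 Δ0: w7=0 w4=1 w6=0 w8=0 clk=0 w1=0 w3=1 w0=0
  Δ1: clk:0→1
  Δ2: w6:0→1
  Δ3: w8:0→1, w0:0→1
  Δ4: w8:1→0
  (4Δ to stable)
t=7 Δ0: w7=0 w4=1 w6=1 w8=0 clk=1 w1=0 w3=1 w0=1
  Δ1: clk:1→0
  (1Δ to stable)
t=8 Δ0: w7=0 w4=1 w6=1 w8=0 clk=0 w1=0 w3=1 w0=1
  Δ1: clk:0→1
  Δ2: w6:1→0
  Δ3: w8:0→1, w0:1→0
  Δ4: w8:1→0
  (4Δ to stable)
t=9 Δ0: w7=0 w4=1 w6=0 w8=0 clk=1 w1=0 w3=1 w0=0
  Δ1: clk:1→0
  (1Δ to stable)
t=10 Δ0: w7=0 w4=1 w6=0 w8=0 clk=0 w1=0 w3=1 w0=0
  Δ1: clk:0→1
  Δ2: w6:0→1
  Δ3: w8:0→1, w0:0→1
  Δ4: w8:1→0
  (4Δ to stable)
t=11 Δ0: w7=0 w4=1 w6=1 w8=0 clk=1 w1=0 w3=1 w0=1
  Δ1: clk:1→0
  (1Δ to stable)
t=12 Δ0: w7=0 w4=1 w6=1 w8=0 clk=0 w1=0 w3=1 w0=1
  Δ1: clk:0→1
  Δ2: w6:1→0
  Δ3: w8:0→1, w0:1→0
  Δ4: w8:1→0
  (4Δ to stable)

1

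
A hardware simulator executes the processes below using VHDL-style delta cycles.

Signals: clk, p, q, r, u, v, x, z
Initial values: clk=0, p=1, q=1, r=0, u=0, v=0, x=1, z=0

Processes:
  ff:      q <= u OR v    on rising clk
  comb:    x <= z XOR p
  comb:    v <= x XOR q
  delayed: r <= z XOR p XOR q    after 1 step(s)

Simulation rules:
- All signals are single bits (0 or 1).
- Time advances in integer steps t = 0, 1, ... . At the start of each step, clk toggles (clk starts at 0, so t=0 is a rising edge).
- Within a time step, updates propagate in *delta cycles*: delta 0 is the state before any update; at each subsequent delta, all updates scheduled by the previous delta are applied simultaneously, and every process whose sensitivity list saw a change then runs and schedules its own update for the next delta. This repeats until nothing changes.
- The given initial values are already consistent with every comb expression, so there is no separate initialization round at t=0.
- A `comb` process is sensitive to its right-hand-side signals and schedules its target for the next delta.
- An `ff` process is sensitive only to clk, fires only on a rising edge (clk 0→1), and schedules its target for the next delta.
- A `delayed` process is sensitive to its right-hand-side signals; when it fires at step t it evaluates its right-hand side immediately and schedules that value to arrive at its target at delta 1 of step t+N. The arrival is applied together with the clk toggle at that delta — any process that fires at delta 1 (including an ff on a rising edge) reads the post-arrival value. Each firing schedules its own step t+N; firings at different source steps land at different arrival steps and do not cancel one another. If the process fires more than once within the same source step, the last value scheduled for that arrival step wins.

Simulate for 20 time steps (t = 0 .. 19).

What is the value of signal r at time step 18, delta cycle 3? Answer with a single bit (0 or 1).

t0.Δ0 z=0 clk=0 v=0 p=1 r=0 x=1 u=0 q=1
t0.Δ1 z=0 clk=1 v=0 p=1 r=0 x=1 u=0 q=1
t0.Δ2 z=0 clk=1 v=0 p=1 r=0 x=1 u=0 q=0
t0.Δ3 z=0 clk=1 v=1 p=1 r=0 x=1 u=0 q=0
t1.Δ0 z=0 clk=1 v=1 p=1 r=0 x=1 u=0 q=0
t1.Δ1 z=0 clk=0 v=1 p=1 r=1 x=1 u=0 q=0
t2.Δ0 z=0 clk=0 v=1 p=1 r=1 x=1 u=0 q=0
t2.Δ1 z=0 clk=1 v=1 p=1 r=1 x=1 u=0 q=0
t2.Δ2 z=0 clk=1 v=1 p=1 r=1 x=1 u=0 q=1
t2.Δ3 z=0 clk=1 v=0 p=1 r=1 x=1 u=0 q=1
t3.Δ0 z=0 clk=1 v=0 p=1 r=1 x=1 u=0 q=1
t3.Δ1 z=0 clk=0 v=0 p=1 r=0 x=1 u=0 q=1
t4.Δ0 z=0 clk=0 v=0 p=1 r=0 x=1 u=0 q=1
t4.Δ1 z=0 clk=1 v=0 p=1 r=0 x=1 u=0 q=1
t4.Δ2 z=0 clk=1 v=0 p=1 r=0 x=1 u=0 q=0
t4.Δ3 z=0 clk=1 v=1 p=1 r=0 x=1 u=0 q=0
t5.Δ0 z=0 clk=1 v=1 p=1 r=0 x=1 u=0 q=0
t5.Δ1 z=0 clk=0 v=1 p=1 r=1 x=1 u=0 q=0
t6.Δ0 z=0 clk=0 v=1 p=1 r=1 x=1 u=0 q=0
t6.Δ1 z=0 clk=1 v=1 p=1 r=1 x=1 u=0 q=0
t6.Δ2 z=0 clk=1 v=1 p=1 r=1 x=1 u=0 q=1
t6.Δ3 z=0 clk=1 v=0 p=1 r=1 x=1 u=0 q=1
t7.Δ0 z=0 clk=1 v=0 p=1 r=1 x=1 u=0 q=1
t7.Δ1 z=0 clk=0 v=0 p=1 r=0 x=1 u=0 q=1
t8.Δ0 z=0 clk=0 v=0 p=1 r=0 x=1 u=0 q=1
t8.Δ1 z=0 clk=1 v=0 p=1 r=0 x=1 u=0 q=1
t8.Δ2 z=0 clk=1 v=0 p=1 r=0 x=1 u=0 q=0
t8.Δ3 z=0 clk=1 v=1 p=1 r=0 x=1 u=0 q=0
t9.Δ0 z=0 clk=1 v=1 p=1 r=0 x=1 u=0 q=0
t9.Δ1 z=0 clk=0 v=1 p=1 r=1 x=1 u=0 q=0
t10.Δ0 z=0 clk=0 v=1 p=1 r=1 x=1 u=0 q=0
t10.Δ1 z=0 clk=1 v=1 p=1 r=1 x=1 u=0 q=0
t10.Δ2 z=0 clk=1 v=1 p=1 r=1 x=1 u=0 q=1
t10.Δ3 z=0 clk=1 v=0 p=1 r=1 x=1 u=0 q=1
t11.Δ0 z=0 clk=1 v=0 p=1 r=1 x=1 u=0 q=1
t11.Δ1 z=0 clk=0 v=0 p=1 r=0 x=1 u=0 q=1
t12.Δ0 z=0 clk=0 v=0 p=1 r=0 x=1 u=0 q=1
t12.Δ1 z=0 clk=1 v=0 p=1 r=0 x=1 u=0 q=1
t12.Δ2 z=0 clk=1 v=0 p=1 r=0 x=1 u=0 q=0
t12.Δ3 z=0 clk=1 v=1 p=1 r=0 x=1 u=0 q=0
t13.Δ0 z=0 clk=1 v=1 p=1 r=0 x=1 u=0 q=0
t13.Δ1 z=0 clk=0 v=1 p=1 r=1 x=1 u=0 q=0
t14.Δ0 z=0 clk=0 v=1 p=1 r=1 x=1 u=0 q=0
t14.Δ1 z=0 clk=1 v=1 p=1 r=1 x=1 u=0 q=0
t14.Δ2 z=0 clk=1 v=1 p=1 r=1 x=1 u=0 q=1
t14.Δ3 z=0 clk=1 v=0 p=1 r=1 x=1 u=0 q=1
t15.Δ0 z=0 clk=1 v=0 p=1 r=1 x=1 u=0 q=1
t15.Δ1 z=0 clk=0 v=0 p=1 r=0 x=1 u=0 q=1
t16.Δ0 z=0 clk=0 v=0 p=1 r=0 x=1 u=0 q=1
t16.Δ1 z=0 clk=1 v=0 p=1 r=0 x=1 u=0 q=1
t16.Δ2 z=0 clk=1 v=0 p=1 r=0 x=1 u=0 q=0
t16.Δ3 z=0 clk=1 v=1 p=1 r=0 x=1 u=0 q=0
t17.Δ0 z=0 clk=1 v=1 p=1 r=0 x=1 u=0 q=0
t17.Δ1 z=0 clk=0 v=1 p=1 r=1 x=1 u=0 q=0
t18.Δ0 z=0 clk=0 v=1 p=1 r=1 x=1 u=0 q=0
t18.Δ1 z=0 clk=1 v=1 p=1 r=1 x=1 u=0 q=0
t18.Δ2 z=0 clk=1 v=1 p=1 r=1 x=1 u=0 q=1
t18.Δ3 z=0 clk=1 v=0 p=1 r=1 x=1 u=0 q=1
t19.Δ0 z=0 clk=1 v=0 p=1 r=1 x=1 u=0 q=1
t19.Δ1 z=0 clk=0 v=0 p=1 r=0 x=1 u=0 q=1

1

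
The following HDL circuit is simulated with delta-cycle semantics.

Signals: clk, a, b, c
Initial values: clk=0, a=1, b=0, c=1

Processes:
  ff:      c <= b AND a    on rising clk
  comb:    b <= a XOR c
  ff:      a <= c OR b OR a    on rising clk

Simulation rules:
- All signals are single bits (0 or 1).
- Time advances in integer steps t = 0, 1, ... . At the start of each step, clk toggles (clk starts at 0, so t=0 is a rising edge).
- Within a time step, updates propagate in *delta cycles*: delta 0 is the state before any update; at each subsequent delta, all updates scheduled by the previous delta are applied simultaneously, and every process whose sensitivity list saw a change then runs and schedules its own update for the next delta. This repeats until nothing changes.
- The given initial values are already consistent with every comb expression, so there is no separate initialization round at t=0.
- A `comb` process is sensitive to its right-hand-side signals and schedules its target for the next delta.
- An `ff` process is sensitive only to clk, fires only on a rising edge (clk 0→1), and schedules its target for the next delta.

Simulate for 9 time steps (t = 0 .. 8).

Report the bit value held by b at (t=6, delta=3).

0

t0.Δ0 clk=0 a=1 c=1 b=0
t0.Δ1 clk=1 a=1 c=1 b=0
t0.Δ2 clk=1 a=1 c=0 b=0
t0.Δ3 clk=1 a=1 c=0 b=1
t1.Δ0 clk=1 a=1 c=0 b=1
t1.Δ1 clk=0 a=1 c=0 b=1
t2.Δ0 clk=0 a=1 c=0 b=1
t2.Δ1 clk=1 a=1 c=0 b=1
t2.Δ2 clk=1 a=1 c=1 b=1
t2.Δ3 clk=1 a=1 c=1 b=0
t3.Δ0 clk=1 a=1 c=1 b=0
t3.Δ1 clk=0 a=1 c=1 b=0
t4.Δ0 clk=0 a=1 c=1 b=0
t4.Δ1 clk=1 a=1 c=1 b=0
t4.Δ2 clk=1 a=1 c=0 b=0
t4.Δ3 clk=1 a=1 c=0 b=1
t5.Δ0 clk=1 a=1 c=0 b=1
t5.Δ1 clk=0 a=1 c=0 b=1
t6.Δ0 clk=0 a=1 c=0 b=1
t6.Δ1 clk=1 a=1 c=0 b=1
t6.Δ2 clk=1 a=1 c=1 b=1
t6.Δ3 clk=1 a=1 c=1 b=0
t7.Δ0 clk=1 a=1 c=1 b=0
t7.Δ1 clk=0 a=1 c=1 b=0
t8.Δ0 clk=0 a=1 c=1 b=0
t8.Δ1 clk=1 a=1 c=1 b=0
t8.Δ2 clk=1 a=1 c=0 b=0
t8.Δ3 clk=1 a=1 c=0 b=1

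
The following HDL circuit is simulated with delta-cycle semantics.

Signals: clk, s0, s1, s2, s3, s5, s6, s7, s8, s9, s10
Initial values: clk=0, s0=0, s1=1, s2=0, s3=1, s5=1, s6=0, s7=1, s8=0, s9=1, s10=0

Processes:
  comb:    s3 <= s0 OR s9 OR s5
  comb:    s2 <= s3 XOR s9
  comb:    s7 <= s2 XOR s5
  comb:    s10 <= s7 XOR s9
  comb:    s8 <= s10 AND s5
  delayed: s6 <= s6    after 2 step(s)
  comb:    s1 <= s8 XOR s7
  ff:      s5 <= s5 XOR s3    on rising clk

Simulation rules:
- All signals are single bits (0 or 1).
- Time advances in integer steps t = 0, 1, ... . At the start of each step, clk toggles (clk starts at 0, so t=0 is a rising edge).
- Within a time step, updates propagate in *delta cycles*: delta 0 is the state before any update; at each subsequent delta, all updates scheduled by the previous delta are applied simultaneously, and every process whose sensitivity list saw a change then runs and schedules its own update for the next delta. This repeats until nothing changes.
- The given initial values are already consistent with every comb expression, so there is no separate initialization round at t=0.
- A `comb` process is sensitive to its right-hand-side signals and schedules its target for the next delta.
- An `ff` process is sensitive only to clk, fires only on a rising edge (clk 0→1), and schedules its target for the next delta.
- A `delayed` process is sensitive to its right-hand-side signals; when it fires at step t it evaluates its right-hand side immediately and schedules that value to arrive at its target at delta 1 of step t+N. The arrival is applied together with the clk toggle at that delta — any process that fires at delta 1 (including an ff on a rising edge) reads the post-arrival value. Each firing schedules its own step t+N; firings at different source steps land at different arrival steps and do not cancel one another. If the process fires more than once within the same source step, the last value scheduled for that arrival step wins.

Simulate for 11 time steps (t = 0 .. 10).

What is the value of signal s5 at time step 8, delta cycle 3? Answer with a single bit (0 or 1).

t=0 Δ0: s3=1 s9=1 s2=0 s5=1 s7=1 s6=0 s1=1 s0=0 clk=0 s8=0 s10=0
  Δ1: clk:0→1
  Δ2: s5:1→0
  Δ3: s7:1→0
  Δ4: s1:1→0, s10:0→1
  (4Δ to stable)
t=1 Δ0: s3=1 s9=1 s2=0 s5=0 s7=0 s6=0 s1=0 s0=0 clk=1 s8=0 s10=1
  Δ1: clk:1→0
  (1Δ to stable)
t=2 Δ0: s3=1 s9=1 s2=0 s5=0 s7=0 s6=0 s1=0 s0=0 clk=0 s8=0 s10=1
  Δ1: clk:0→1
  Δ2: s5:0→1
  Δ3: s7:0→1, s8:0→1
  Δ4: s10:1→0
  Δ5: s8:1→0
  Δ6: s1:0→1
  (6Δ to stable)
t=3 Δ0: s3=1 s9=1 s2=0 s5=1 s7=1 s6=0 s1=1 s0=0 clk=1 s8=0 s10=0
  Δ1: clk:1→0
  (1Δ to stable)
t=4 Δ0: s3=1 s9=1 s2=0 s5=1 s7=1 s6=0 s1=1 s0=0 clk=0 s8=0 s10=0
  Δ1: clk:0→1
  Δ2: s5:1→0
  Δ3: s7:1→0
  Δ4: s1:1→0, s10:0→1
  (4Δ to stable)
t=5 Δ0: s3=1 s9=1 s2=0 s5=0 s7=0 s6=0 s1=0 s0=0 clk=1 s8=0 s10=1
  Δ1: clk:1→0
  (1Δ to stable)
t=6 Δ0: s3=1 s9=1 s2=0 s5=0 s7=0 s6=0 s1=0 s0=0 clk=0 s8=0 s10=1
  Δ1: clk:0→1
  Δ2: s5:0→1
  Δ3: s7:0→1, s8:0→1
  Δ4: s10:1→0
  Δ5: s8:1→0
  Δ6: s1:0→1
  (6Δ to stable)
t=7 Δ0: s3=1 s9=1 s2=0 s5=1 s7=1 s6=0 s1=1 s0=0 clk=1 s8=0 s10=0
  Δ1: clk:1→0
  (1Δ to stable)
t=8 Δ0: s3=1 s9=1 s2=0 s5=1 s7=1 s6=0 s1=1 s0=0 clk=0 s8=0 s10=0
  Δ1: clk:0→1
  Δ2: s5:1→0
  Δ3: s7:1→0
  Δ4: s1:1→0, s10:0→1
  (4Δ to stable)
t=9 Δ0: s3=1 s9=1 s2=0 s5=0 s7=0 s6=0 s1=0 s0=0 clk=1 s8=0 s10=1
  Δ1: clk:1→0
  (1Δ to stable)
t=10 Δ0: s3=1 s9=1 s2=0 s5=0 s7=0 s6=0 s1=0 s0=0 clk=0 s8=0 s10=1
  Δ1: clk:0→1
  Δ2: s5:0→1
  Δ3: s7:0→1, s8:0→1
  Δ4: s10:1→0
  Δ5: s8:1→0
  Δ6: s1:0→1
  (6Δ to stable)

0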